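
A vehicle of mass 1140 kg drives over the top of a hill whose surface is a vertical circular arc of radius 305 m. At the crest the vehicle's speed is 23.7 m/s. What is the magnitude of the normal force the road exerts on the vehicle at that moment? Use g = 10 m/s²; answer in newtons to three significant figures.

At the crest the centripetal acceleration points downward (toward the centre of the arc), so mg − N = mv²/r.
N = m(g − v²/r) = 1140 × (10.0 − (23.7)²/305) = 1140 × (10.0 − 1.842) = 1140 × 8.158 = 9301 N.

9300 N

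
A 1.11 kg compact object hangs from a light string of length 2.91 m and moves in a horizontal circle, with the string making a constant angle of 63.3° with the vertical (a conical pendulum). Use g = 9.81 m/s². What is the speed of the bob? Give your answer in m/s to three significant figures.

7.12 m/s

The radius of the circle is r = L sinθ = 2.91 × sin 63.3° = 2.600 m.
Horizontally T sinθ = mv²/r and vertically T cosθ = mg, so tanθ = v²/(rg).
v = √(r g tanθ) = √(2.600 × 9.81 × 1.988) = √50.71 = 7.121 m/s.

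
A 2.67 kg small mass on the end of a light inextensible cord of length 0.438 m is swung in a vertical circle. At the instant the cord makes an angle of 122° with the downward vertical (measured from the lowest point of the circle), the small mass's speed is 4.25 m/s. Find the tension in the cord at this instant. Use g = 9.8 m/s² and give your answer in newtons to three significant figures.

Take the radial direction toward the centre of the circle as positive. The component of the weight along the string toward the centre is −mg cos φ (φ measured from the bottom), so Newton's second law along the string gives T − mg cos φ = m v²/r.
cos 122° = -0.5299, so T = m(v²/r + g cos φ) = 2.67 × ((4.25)²/0.438 + 9.8 × -0.5299) = 2.67 × (41.24 + (-5.193)) = 2.67 × 36.05 = 96.24 N.

96.2 N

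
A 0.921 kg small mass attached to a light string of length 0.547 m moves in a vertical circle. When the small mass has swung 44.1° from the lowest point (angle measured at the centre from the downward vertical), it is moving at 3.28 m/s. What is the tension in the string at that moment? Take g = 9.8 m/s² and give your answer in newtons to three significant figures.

24.6 N

Take the radial direction toward the centre of the circle as positive. The component of the weight along the string toward the centre is −mg cos φ (φ measured from the bottom), so Newton's second law along the string gives T − mg cos φ = m v²/r.
cos 44.1° = 0.7181, so T = m(v²/r + g cos φ) = 0.921 × ((3.28)²/0.547 + 9.8 × 0.7181) = 0.921 × (19.67 + (7.038)) = 0.921 × 26.71 = 24.60 N.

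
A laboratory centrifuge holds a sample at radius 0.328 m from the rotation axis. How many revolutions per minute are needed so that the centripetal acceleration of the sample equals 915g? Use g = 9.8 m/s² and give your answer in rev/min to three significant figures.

Require ω²r = 915g, so ω = √(915 × 9.8/0.328) = 165.3 rad/s.
In rev/min: ω × 60/(2π) = 165.3 × 60/(2π) = 1579 rev/min.

1580 rev/min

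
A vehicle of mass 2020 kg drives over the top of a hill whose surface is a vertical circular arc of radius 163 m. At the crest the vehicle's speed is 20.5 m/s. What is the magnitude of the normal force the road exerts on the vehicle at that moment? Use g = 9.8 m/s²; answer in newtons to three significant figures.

14600 N

At the crest the centripetal acceleration points downward (toward the centre of the arc), so mg − N = mv²/r.
N = m(g − v²/r) = 2020 × (9.8 − (20.5)²/163) = 2020 × (9.8 − 2.578) = 2020 × 7.222 = 14590 N.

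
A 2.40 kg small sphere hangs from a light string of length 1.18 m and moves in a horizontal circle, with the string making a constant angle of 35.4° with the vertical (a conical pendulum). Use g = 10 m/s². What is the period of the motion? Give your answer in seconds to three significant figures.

r = L sinθ = 0.6836 m. From T sinθ = mω²r and T cosθ = mg: tanθ = ω²r/g, so ω² = g tanθ / r = g/(L cosθ).
ω = √(g/(L cosθ)) = √(10.0/(1.18 × 0.8151)) = √10.40 = 3.224 rad/s.
Period = 2π/ω = 1.949 s.

1.95 s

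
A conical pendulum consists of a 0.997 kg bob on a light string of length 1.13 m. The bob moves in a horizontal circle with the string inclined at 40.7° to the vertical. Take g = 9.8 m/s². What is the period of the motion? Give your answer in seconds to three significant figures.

1.86 s

r = L sinθ = 0.7369 m. From T sinθ = mω²r and T cosθ = mg: tanθ = ω²r/g, so ω² = g tanθ / r = g/(L cosθ).
ω = √(g/(L cosθ)) = √(9.8/(1.13 × 0.7581)) = √11.44 = 3.382 rad/s.
Period = 2π/ω = 1.858 s.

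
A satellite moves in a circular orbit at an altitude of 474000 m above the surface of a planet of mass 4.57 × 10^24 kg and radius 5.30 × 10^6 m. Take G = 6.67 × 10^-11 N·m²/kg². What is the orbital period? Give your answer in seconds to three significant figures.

r = R + h = 5.30 × 10^6 + 474000 = 5.774 × 10^6 m. Gravity provides the centripetal force: G M m / r² = m v² / r ⇒ v = √(GM/r) = 7266 m/s.
T = 2πr/v = 2π × 5.774 × 10^6 / 7266 = 4993 s.

4990 s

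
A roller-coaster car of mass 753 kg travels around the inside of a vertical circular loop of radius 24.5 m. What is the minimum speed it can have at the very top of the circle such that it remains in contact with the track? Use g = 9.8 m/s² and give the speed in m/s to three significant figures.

15.5 m/s

At the top, both weight mg and N point toward the centre: N + mg = mv²/r.
At minimum speed N → 0, so mg = mv_min²/r ⇒ v_min = √(g r) = √(9.8 × 24.5) = 15.50 m/s.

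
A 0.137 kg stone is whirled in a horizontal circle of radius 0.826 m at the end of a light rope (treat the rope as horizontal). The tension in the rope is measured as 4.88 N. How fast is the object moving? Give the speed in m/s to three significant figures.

5.42 m/s

T = m v²/r ⇒ v = √(T r / m) = √(4.88 × 0.826 / 0.137) = √29.42 = 5.424 m/s.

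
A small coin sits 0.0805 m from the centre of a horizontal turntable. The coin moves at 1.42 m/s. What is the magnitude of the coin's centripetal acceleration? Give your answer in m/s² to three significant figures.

a_c = v²/r = (1.420)²/0.0805 = 2.016/0.0805 = 25.05 m/s².

25.0 m/s²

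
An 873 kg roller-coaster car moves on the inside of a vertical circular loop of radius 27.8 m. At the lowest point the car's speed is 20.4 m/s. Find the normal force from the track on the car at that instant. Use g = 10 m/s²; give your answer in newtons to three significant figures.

At the lowest point, N points up (toward the centre) and the weight mg points down (away from the centre), so the net inward force is N − mg = mv²/r.
N = m(v²/r + g) = 873 × ((20.4)²/27.8 + 10.0) = 873 × (14.97 + 10.0) = 873 × 24.97 = 21800 N.

21800 N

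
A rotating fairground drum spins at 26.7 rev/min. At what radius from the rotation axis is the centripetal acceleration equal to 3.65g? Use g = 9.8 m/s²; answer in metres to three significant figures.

4.58 m

ω = 26.7 rev/min × 2π/60 = 2.796 rad/s.
a_c = ω²r = 3.65g ⇒ r = 3.65 × 9.8 / (2.796)² = 35.77/7.818 = 4.576 m.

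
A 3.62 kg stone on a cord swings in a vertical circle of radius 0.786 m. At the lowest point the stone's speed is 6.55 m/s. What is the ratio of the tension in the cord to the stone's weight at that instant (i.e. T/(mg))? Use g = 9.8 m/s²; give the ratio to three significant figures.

At the bottom, T − mg = mv²/r, so T = m(v²/r + g) and T/(mg) = v²/(rg) + 1 = (6.55)²/(0.786 × 9.8) + 1 = 5.570 + 1 = 6.570.

6.57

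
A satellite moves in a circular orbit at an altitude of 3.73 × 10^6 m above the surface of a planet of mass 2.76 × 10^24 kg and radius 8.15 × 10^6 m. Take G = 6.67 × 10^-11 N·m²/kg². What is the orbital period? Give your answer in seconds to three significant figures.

r = R + h = 8.15 × 10^6 + 3.73 × 10^6 = 1.188 × 10^7 m. Gravity provides the centripetal force: G M m / r² = m v² / r ⇒ v = √(GM/r) = 3936 m/s.
T = 2πr/v = 2π × 1.188 × 10^7 / 3936 = 18960 s.

19000 s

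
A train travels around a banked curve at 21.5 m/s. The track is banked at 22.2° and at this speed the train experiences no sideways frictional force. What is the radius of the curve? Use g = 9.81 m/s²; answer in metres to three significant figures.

115 m

Frictionless banking: tanθ = v²/(rg), so r = v²/(g tanθ).
r = (21.5)²/(9.81 × tan 22.2°) = 462.2/(9.81 × 0.4081) = 462.2/4.003 = 115.5 m.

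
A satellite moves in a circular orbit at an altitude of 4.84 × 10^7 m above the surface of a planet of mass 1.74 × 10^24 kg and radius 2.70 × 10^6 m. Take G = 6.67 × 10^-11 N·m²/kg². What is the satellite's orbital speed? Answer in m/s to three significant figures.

Orbital radius r = R + h = 2.70 × 10^6 + 4.84 × 10^7 = 5.110 × 10^7 m.
Gravity supplies the centripetal force: G M m / r² = m v² / r, so v = √(GM/r).
v = √(6.67 × 10^-11 × 1.74 × 10^24 / 5.110 × 10^7) = √(2.271 × 10^6) = 1507 m/s.

1510 m/s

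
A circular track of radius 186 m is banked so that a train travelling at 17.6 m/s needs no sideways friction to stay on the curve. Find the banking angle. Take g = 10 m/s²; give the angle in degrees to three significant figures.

For a frictionless banked turn: horizontally N sinθ = mv²/r and vertically N cosθ = mg.
Dividing: tanθ = v²/(r g) = (17.6)²/(186 × 10.0) = 309.8/1860 = 0.1665.
θ = arctan(0.1665) = 9.455°.

9.46°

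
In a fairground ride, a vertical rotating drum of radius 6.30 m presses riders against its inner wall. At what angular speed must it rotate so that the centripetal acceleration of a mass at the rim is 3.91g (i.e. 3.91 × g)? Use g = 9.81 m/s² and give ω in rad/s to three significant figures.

Centripetal acceleration a_c = ω²r. Setting ω²r = 3.91g:
ω = √(3.91g / r) = √(3.91 × 9.81 / 6.30) = √6.088 = 2.467 rad/s.

2.47 rad/s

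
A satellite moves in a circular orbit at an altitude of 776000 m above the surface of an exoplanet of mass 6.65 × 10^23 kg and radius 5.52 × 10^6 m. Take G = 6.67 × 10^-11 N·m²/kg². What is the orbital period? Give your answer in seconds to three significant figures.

r = R + h = 5.52 × 10^6 + 776000 = 6.296 × 10^6 m. Gravity provides the centripetal force: G M m / r² = m v² / r ⇒ v = √(GM/r) = 2654 m/s.
T = 2πr/v = 2π × 6.296 × 10^6 / 2654 = 14900 s.

14900 s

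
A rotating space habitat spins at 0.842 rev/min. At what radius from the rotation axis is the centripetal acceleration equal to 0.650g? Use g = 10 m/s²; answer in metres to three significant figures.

ω = 0.842 rev/min × 2π/60 = 0.08817 rad/s.
a_c = ω²r = 0.650g ⇒ r = 0.650 × 10.0 / (0.08817)² = 6.500/0.007775 = 836.0 m.

836 m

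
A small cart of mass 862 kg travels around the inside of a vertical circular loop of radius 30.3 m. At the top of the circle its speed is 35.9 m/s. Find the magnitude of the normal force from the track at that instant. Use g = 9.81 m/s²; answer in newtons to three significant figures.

At the top, both N and the weight mg point inward (toward the centre), so N + mg = mv²/r.
N = m(v²/r − g) = 862 × ((35.9)²/30.3 − 9.81) = 862 × (42.53 − 9.81) = 862 × 32.72 = 28210 N.

28200 N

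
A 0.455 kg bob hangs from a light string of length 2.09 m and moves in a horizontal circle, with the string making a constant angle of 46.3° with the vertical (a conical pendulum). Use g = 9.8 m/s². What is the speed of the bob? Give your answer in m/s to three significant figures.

The radius of the circle is r = L sinθ = 2.09 × sin 46.3° = 1.511 m.
Horizontally T sinθ = mv²/r and vertically T cosθ = mg, so tanθ = v²/(rg).
v = √(r g tanθ) = √(1.511 × 9.8 × 1.046) = √15.50 = 3.936 m/s.

3.94 m/s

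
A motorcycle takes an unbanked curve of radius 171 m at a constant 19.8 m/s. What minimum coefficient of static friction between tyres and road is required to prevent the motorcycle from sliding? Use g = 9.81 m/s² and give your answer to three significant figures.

0.234

Friction provides the centripetal force: μ_s m g = m v²/r, so μ_s = v²/(g r) = (19.80)²/(9.81 × 171) = 392.0/1678 = 0.2337.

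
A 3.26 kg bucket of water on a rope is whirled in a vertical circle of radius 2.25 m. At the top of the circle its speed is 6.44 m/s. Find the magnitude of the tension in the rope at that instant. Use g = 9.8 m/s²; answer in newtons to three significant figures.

28.1 N

At the top, both T and the weight mg point inward (toward the centre), so T + mg = mv²/r.
T = m(v²/r − g) = 3.26 × ((6.44)²/2.25 − 9.8) = 3.26 × (18.43 − 9.8) = 3.26 × 8.633 = 28.14 N.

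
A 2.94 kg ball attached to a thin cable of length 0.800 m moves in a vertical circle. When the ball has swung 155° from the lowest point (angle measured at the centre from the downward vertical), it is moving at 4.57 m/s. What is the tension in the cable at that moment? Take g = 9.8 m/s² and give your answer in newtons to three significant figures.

Take the radial direction toward the centre of the circle as positive. The component of the weight along the string toward the centre is −mg cos φ (φ measured from the bottom), so Newton's second law along the string gives T − mg cos φ = m v²/r.
cos 155° = -0.9063, so T = m(v²/r + g cos φ) = 2.94 × ((4.57)²/0.800 + 9.8 × -0.9063) = 2.94 × (26.11 + (-8.882)) = 2.94 × 17.22 = 50.64 N.

50.6 N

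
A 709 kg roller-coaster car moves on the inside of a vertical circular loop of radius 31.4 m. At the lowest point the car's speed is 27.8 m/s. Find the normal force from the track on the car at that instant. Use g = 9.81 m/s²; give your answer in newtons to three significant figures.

At the lowest point, N points up (toward the centre) and the weight mg points down (away from the centre), so the net inward force is N − mg = mv²/r.
N = m(v²/r + g) = 709 × ((27.8)²/31.4 + 9.81) = 709 × (24.61 + 9.81) = 709 × 34.42 = 24410 N.

24400 N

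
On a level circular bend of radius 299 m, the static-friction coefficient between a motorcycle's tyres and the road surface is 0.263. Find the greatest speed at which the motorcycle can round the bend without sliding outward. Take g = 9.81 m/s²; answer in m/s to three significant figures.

Friction provides the centripetal force on a flat curve. At maximum speed it is at its limiting value: μ_s m g = m v²/r.
Mass cancels: v_max = √(μ_s g r) = √(0.263 × 9.81 × 299) = √771.4 = 27.77 m/s.

27.8 m/s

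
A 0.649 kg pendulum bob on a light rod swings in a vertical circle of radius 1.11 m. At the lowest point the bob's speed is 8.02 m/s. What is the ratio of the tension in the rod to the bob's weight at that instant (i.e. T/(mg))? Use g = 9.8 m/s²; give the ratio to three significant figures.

6.91

At the bottom, T − mg = mv²/r, so T = m(v²/r + g) and T/(mg) = v²/(rg) + 1 = (8.02)²/(1.11 × 9.8) + 1 = 5.913 + 1 = 6.913.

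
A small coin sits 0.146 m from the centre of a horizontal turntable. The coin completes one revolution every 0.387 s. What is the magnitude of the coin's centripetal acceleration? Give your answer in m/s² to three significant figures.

v = 2πr/T = 2π × 0.146/0.387 = 2.370 m/s.
a_c = v²/r = (2.370)²/0.146 = 5.619/0.146 = 38.48 m/s².

38.5 m/s²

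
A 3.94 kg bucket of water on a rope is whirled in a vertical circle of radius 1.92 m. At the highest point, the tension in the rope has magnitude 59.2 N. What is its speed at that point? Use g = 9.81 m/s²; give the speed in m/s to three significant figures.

6.91 m/s

At the top, T + mg = mv²/r, so v = √(r(T/m + g)) = √(1.92 × (59.2/3.94 + 9.81)) = √(1.92 × 24.84) = √47.68 = 6.905 m/s.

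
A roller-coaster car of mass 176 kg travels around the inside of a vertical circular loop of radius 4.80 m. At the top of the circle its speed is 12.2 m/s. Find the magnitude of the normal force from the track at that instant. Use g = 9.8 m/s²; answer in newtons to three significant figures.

At the top, both N and the weight mg point inward (toward the centre), so N + mg = mv²/r.
N = m(v²/r − g) = 176 × ((12.2)²/4.80 − 9.8) = 176 × (31.01 − 9.8) = 176 × 21.21 = 3733 N.

3730 N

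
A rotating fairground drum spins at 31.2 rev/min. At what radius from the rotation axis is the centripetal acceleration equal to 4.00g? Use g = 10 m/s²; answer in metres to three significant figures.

3.75 m

ω = 31.2 rev/min × 2π/60 = 3.267 rad/s.
a_c = ω²r = 4.00g ⇒ r = 4.00 × 10.0 / (3.267)² = 40.00/10.67 = 3.747 m.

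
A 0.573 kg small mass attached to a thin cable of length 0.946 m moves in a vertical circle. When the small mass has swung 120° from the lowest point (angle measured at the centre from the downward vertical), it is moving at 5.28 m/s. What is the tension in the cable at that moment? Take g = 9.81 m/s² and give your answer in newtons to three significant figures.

14.1 N

Take the radial direction toward the centre of the circle as positive. The component of the weight along the string toward the centre is −mg cos φ (φ measured from the bottom), so Newton's second law along the string gives T − mg cos φ = m v²/r.
cos 120° = -0.5000, so T = m(v²/r + g cos φ) = 0.573 × ((5.28)²/0.946 + 9.81 × -0.5000) = 0.573 × (29.47 + (-4.905)) = 0.573 × 24.56 = 14.08 N.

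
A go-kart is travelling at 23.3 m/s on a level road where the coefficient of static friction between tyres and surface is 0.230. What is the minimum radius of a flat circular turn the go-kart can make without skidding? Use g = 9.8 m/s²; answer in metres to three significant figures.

241 m

At the limit, μ_s m g = m v²/r, so r_min = v²/(μ_s g) = (23.3)²/(0.230 × 9.8) = 542.9/2.254 = 240.9 m.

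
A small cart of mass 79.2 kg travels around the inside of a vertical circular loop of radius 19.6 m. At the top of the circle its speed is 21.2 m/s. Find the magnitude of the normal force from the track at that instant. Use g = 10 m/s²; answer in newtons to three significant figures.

At the top, both N and the weight mg point inward (toward the centre), so N + mg = mv²/r.
N = m(v²/r − g) = 79.2 × ((21.2)²/19.6 − 10.0) = 79.2 × (22.93 − 10.0) = 79.2 × 12.93 = 1024 N.

1020 N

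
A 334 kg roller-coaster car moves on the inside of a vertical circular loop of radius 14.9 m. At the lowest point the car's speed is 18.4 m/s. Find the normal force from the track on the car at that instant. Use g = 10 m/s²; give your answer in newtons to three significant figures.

10900 N

At the lowest point, N points up (toward the centre) and the weight mg points down (away from the centre), so the net inward force is N − mg = mv²/r.
N = m(v²/r + g) = 334 × ((18.4)²/14.9 + 10.0) = 334 × (22.72 + 10.0) = 334 × 32.72 = 10930 N.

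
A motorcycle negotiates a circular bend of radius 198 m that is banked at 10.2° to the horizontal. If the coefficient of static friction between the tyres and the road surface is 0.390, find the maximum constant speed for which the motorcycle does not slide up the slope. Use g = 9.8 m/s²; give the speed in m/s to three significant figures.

At the maximum speed, friction acts down the slope at its limiting value f = μN. Radially (horizontal, toward centre): N sinθ + μN cosθ = mv²/r. Vertically: N cosθ − μN sinθ = mg.
Dividing: v² = r g (sinθ + μcosθ)/(cosθ − μsinθ).
sinθ + μcosθ = 0.1771 + 0.390×0.9842 = 0.5609; cosθ − μsinθ = 0.9842 − 0.390×0.1771 = 0.9151.
v² = 198 × 9.8 × 0.5609/0.9151 = 1189 m²/s², so v = 34.49 m/s.

34.5 m/s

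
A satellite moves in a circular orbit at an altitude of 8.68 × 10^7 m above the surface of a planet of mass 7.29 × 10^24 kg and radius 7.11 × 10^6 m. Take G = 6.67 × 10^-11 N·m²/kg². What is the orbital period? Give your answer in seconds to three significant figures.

259000 s

r = R + h = 7.11 × 10^6 + 8.68 × 10^7 = 9.391 × 10^7 m. Gravity provides the centripetal force: G M m / r² = m v² / r ⇒ v = √(GM/r) = 2275 m/s.
T = 2πr/v = 2π × 9.391 × 10^7 / 2275 = 259300 s.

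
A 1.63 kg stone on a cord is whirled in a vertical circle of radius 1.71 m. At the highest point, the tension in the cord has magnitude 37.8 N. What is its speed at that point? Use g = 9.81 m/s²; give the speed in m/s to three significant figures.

At the top, T + mg = mv²/r, so v = √(r(T/m + g)) = √(1.71 × (37.8/1.63 + 9.81)) = √(1.71 × 33.00) = √56.43 = 7.512 m/s.

7.51 m/s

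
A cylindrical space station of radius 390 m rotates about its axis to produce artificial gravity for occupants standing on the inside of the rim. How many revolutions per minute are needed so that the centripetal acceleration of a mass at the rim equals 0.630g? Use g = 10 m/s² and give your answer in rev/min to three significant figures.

Require ω²r = 0.630g, so ω = √(0.630 × 10.0/390) = 0.1271 rad/s.
In rev/min: ω × 60/(2π) = 0.1271 × 60/(2π) = 1.214 rev/min.

1.21 rev/min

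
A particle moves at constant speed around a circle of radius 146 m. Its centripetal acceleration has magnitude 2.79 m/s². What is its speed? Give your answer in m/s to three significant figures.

20.2 m/s

a_c = v²/r ⇒ v = √(a_c · r) = √(2.79 × 146) = √407.3 = 20.18 m/s.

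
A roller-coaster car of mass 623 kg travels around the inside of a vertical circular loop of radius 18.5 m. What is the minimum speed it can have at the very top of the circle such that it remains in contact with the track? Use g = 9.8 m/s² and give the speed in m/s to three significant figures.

At the highest point the centre is directly below, so both the weight and N act inward: N + mg = mv²/r.
At minimum speed N → 0, so mg = mv_min²/r ⇒ v_min = √(g r) = √(9.8 × 18.5) = 13.46 m/s.

13.5 m/s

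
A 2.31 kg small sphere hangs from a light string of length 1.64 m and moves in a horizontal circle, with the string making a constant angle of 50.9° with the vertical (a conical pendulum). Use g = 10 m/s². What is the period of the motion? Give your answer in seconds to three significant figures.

r = L sinθ = 1.273 m. From T sinθ = mω²r and T cosθ = mg: tanθ = ω²r/g, so ω² = g tanθ / r = g/(L cosθ).
ω = √(g/(L cosθ)) = √(10.0/(1.64 × 0.6307)) = √9.668 = 3.109 rad/s.
Period = 2π/ω = 2.021 s.

2.02 s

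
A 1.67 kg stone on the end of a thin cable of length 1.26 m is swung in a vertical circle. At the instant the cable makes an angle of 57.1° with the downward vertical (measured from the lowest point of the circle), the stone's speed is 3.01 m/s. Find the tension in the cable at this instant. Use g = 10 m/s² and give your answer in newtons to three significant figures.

21.1 N

Take the radial direction toward the centre of the circle as positive. The component of the weight along the string toward the centre is −mg cos φ (φ measured from the bottom), so Newton's second law along the string gives T − mg cos φ = m v²/r.
cos 57.1° = 0.5432, so T = m(v²/r + g cos φ) = 1.67 × ((3.01)²/1.26 + 10.0 × 0.5432) = 1.67 × (7.191 + (5.432)) = 1.67 × 12.62 = 21.08 N.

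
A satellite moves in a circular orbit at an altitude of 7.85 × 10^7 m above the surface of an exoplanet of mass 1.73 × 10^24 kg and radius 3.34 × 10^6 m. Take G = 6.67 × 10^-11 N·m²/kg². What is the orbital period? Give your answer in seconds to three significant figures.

433000 s

r = R + h = 3.34 × 10^6 + 7.85 × 10^7 = 8.184 × 10^7 m. Gravity provides the centripetal force: G M m / r² = m v² / r ⇒ v = √(GM/r) = 1187 m/s.
T = 2πr/v = 2π × 8.184 × 10^7 / 1187 = 433100 s.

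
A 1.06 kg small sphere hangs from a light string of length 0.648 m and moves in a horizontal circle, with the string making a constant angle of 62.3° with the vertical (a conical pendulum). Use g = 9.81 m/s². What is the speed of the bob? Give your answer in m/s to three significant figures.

3.27 m/s

The radius of the circle is r = L sinθ = 0.648 × sin 62.3° = 0.5737 m.
Horizontally T sinθ = mv²/r and vertically T cosθ = mg, so tanθ = v²/(rg).
v = √(r g tanθ) = √(0.5737 × 9.81 × 1.905) = √10.72 = 3.274 m/s.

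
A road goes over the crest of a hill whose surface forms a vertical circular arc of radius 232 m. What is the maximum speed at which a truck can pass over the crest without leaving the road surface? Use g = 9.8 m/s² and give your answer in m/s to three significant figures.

At the crest the centre of the circle is below the truck, so the net downward (centripetal) force is mg − N = mv²/r.
The truck leaves the road when N → 0, giving v_max = √(g r) = √(9.8 × 232) = 47.68 m/s.

47.7 m/s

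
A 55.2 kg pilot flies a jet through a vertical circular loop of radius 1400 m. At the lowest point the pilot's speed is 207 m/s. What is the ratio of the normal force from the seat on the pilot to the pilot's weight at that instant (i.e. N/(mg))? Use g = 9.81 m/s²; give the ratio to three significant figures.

4.12

At the bottom, N − mg = mv²/r, so N = m(v²/r + g) and N/(mg) = v²/(rg) + 1 = (207)²/(1400 × 9.81) + 1 = 3.120 + 1 = 4.120.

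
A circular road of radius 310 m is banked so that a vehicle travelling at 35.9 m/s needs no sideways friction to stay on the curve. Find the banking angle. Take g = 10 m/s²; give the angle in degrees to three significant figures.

With no friction, the horizontal component of the normal force provides the centripetal force: N sinθ = mv²/r, while N cosθ = mg vertically.
Dividing: tanθ = v²/(r g) = (35.9)²/(310 × 10.0) = 1289/3100 = 0.4157.
θ = arctan(0.4157) = 22.57°.

22.6°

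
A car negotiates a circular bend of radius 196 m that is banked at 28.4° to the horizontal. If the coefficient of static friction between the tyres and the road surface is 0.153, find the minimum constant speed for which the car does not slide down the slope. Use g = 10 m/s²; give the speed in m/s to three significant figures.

26.5 m/s

At the minimum speed, friction acts up the slope at its limiting value f = μN. Radially (horizontal, toward centre): N sinθ − μN cosθ = mv²/r. Vertically: N cosθ + μN sinθ = mg.
Dividing: v² = r g (sinθ − μcosθ)/(cosθ + μsinθ).
sinθ − μcosθ = 0.4756 − 0.153×0.8796 = 0.3410; cosθ + μsinθ = 0.8796 + 0.153×0.4756 = 0.9524.
v² = 196 × 10.0 × 0.3410/0.9524 = 701.8 m²/s², so v = 26.49 m/s.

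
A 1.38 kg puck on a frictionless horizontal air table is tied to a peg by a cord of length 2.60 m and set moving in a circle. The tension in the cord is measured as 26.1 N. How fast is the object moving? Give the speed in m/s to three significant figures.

7.01 m/s

T = m v²/r ⇒ v = √(T r / m) = √(26.1 × 2.60 / 1.38) = √49.17 = 7.012 m/s.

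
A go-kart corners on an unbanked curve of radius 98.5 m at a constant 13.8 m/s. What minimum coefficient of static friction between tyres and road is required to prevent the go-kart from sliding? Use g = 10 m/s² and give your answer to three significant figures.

Friction provides the centripetal force: μ_s m g = m v²/r, so μ_s = v²/(g r) = (13.80)²/(10.0 × 98.5) = 190.4/985.0 = 0.1933.

0.193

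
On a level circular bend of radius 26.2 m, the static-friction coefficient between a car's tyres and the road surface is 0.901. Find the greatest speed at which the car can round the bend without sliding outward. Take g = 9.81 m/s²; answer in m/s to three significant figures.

15.2 m/s

On a flat curve, static friction is the only horizontal force, so it must supply the full centripetal force: μ_s m g = m v²/r.
Mass cancels: v_max = √(μ_s g r) = √(0.901 × 9.81 × 26.2) = √231.6 = 15.22 m/s.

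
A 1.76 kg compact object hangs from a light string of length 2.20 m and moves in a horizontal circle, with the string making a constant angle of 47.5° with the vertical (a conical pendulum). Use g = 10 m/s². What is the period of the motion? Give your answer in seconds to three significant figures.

2.42 s

r = L sinθ = 1.622 m. From T sinθ = mω²r and T cosθ = mg: tanθ = ω²r/g, so ω² = g tanθ / r = g/(L cosθ).
ω = √(g/(L cosθ)) = √(10.0/(2.20 × 0.6756)) = √6.728 = 2.594 rad/s.
Period = 2π/ω = 2.422 s.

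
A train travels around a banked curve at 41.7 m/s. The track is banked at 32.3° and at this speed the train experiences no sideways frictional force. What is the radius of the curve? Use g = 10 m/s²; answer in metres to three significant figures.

Frictionless banking: tanθ = v²/(rg), so r = v²/(g tanθ).
r = (41.7)²/(10.0 × tan 32.3°) = 1739/(10.0 × 0.6322) = 1739/6.322 = 275.1 m.

275 m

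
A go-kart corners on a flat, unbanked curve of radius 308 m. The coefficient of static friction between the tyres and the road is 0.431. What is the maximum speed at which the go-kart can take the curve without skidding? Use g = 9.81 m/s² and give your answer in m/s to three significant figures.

On a flat curve, static friction is the only horizontal force, so it must supply the full centripetal force: μ_s m g = m v²/r.
Mass cancels: v_max = √(μ_s g r) = √(0.431 × 9.81 × 308) = √1302 = 36.09 m/s.

36.1 m/s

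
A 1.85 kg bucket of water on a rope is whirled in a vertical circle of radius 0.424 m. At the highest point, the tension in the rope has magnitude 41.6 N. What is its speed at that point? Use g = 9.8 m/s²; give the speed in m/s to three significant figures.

At the top, T + mg = mv²/r, so v = √(r(T/m + g)) = √(0.424 × (41.6/1.85 + 9.8)) = √(0.424 × 32.29) = √13.69 = 3.700 m/s.

3.70 m/s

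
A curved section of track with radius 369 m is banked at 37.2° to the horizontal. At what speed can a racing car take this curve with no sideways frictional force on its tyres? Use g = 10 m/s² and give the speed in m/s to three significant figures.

On a frictionless banked curve, N sinθ = mv²/r and N cosθ = mg, so tanθ = v²/(rg).
v = √(r g tanθ) = √(369 × 10.0 × tan 37.2°) = √(369 × 10.0 × 0.7590) = √2801 = 52.92 m/s.

52.9 m/s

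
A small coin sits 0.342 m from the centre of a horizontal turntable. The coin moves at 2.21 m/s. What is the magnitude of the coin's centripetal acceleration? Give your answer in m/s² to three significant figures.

a_c = v²/r = (2.210)²/0.342 = 4.884/0.342 = 14.28 m/s².

14.3 m/s²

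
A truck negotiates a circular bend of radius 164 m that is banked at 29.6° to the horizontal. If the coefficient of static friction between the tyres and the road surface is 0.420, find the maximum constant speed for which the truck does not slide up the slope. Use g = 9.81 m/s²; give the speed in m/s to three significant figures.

At the maximum speed, friction acts down the slope at its limiting value f = μN. Radially (horizontal, toward centre): N sinθ + μN cosθ = mv²/r. Vertically: N cosθ − μN sinθ = mg.
Dividing: v² = r g (sinθ + μcosθ)/(cosθ − μsinθ).
sinθ + μcosθ = 0.4939 + 0.420×0.8695 = 0.8591; cosθ − μsinθ = 0.8695 − 0.420×0.4939 = 0.6620.
v² = 164 × 9.81 × 0.8591/0.6620 = 2088 m²/s², so v = 45.69 m/s.

45.7 m/s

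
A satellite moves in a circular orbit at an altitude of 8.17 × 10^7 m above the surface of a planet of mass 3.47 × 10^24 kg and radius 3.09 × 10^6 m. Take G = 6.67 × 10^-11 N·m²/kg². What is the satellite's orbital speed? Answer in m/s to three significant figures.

1650 m/s

Orbital radius r = R + h = 3.09 × 10^6 + 8.17 × 10^7 = 8.479 × 10^7 m.
Gravity supplies the centripetal force: G M m / r² = m v² / r, so v = √(GM/r).
v = √(6.67 × 10^-11 × 3.47 × 10^24 / 8.479 × 10^7) = √(2.730 × 10^6) = 1652 m/s.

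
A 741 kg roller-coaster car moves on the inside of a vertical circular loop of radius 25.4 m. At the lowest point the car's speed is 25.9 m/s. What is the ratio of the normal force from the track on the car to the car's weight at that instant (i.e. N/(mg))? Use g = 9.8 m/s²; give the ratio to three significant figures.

3.69

At the bottom, N − mg = mv²/r, so N = m(v²/r + g) and N/(mg) = v²/(rg) + 1 = (25.9)²/(25.4 × 9.8) + 1 = 2.695 + 1 = 3.695.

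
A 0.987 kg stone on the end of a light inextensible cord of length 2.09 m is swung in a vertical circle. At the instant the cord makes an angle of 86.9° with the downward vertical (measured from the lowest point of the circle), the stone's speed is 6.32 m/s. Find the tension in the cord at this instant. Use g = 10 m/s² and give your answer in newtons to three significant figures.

Take the radial direction toward the centre of the circle as positive. The component of the weight along the string toward the centre is −mg cos φ (φ measured from the bottom), so Newton's second law along the string gives T − mg cos φ = m v²/r.
cos 86.9° = 0.05408, so T = m(v²/r + g cos φ) = 0.987 × ((6.32)²/2.09 + 10.0 × 0.05408) = 0.987 × (19.11 + (0.5408)) = 0.987 × 19.65 = 19.40 N.

19.4 N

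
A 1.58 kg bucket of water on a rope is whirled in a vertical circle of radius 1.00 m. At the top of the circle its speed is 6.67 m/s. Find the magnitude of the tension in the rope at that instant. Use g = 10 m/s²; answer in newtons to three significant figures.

54.5 N

At the top, both T and the weight mg point inward (toward the centre), so T + mg = mv²/r.
T = m(v²/r − g) = 1.58 × ((6.67)²/1.00 − 10.0) = 1.58 × (44.49 − 10.0) = 1.58 × 34.49 = 54.49 N.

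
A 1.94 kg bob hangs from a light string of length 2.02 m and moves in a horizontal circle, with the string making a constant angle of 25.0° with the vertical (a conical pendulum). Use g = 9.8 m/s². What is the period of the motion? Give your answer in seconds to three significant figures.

r = L sinθ = 0.8537 m. From T sinθ = mω²r and T cosθ = mg: tanθ = ω²r/g, so ω² = g tanθ / r = g/(L cosθ).
ω = √(g/(L cosθ)) = √(9.8/(2.02 × 0.9063)) = √5.353 = 2.314 rad/s.
Period = 2π/ω = 2.716 s.

2.72 s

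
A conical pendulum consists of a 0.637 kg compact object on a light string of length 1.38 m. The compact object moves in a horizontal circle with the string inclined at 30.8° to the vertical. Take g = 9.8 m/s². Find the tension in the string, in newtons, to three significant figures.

Vertically the bob has no acceleration, so T cosθ = mg.
T = mg/cosθ = 0.637 × 9.8 / cos 30.8° = 6.243/0.8590 = 7.268 N.

7.27 N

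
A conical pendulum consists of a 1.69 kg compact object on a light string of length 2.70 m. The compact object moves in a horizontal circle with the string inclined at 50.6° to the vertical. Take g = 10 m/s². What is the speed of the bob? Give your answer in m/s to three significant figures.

The radius of the circle is r = L sinθ = 2.70 × sin 50.6° = 2.086 m.
Horizontally T sinθ = mv²/r and vertically T cosθ = mg, so tanθ = v²/(rg).
v = √(r g tanθ) = √(2.086 × 10.0 × 1.217) = √25.40 = 5.040 m/s.

5.04 m/s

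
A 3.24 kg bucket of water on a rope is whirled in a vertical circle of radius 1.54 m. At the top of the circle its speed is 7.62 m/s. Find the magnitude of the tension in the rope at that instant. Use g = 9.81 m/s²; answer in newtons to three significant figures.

90.4 N

At the top, both T and the weight mg point inward (toward the centre), so T + mg = mv²/r.
T = m(v²/r − g) = 3.24 × ((7.62)²/1.54 − 9.81) = 3.24 × (37.70 − 9.81) = 3.24 × 27.89 = 90.38 N.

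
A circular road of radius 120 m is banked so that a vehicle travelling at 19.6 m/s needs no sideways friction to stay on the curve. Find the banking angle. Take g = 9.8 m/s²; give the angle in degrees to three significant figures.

18.1°

For a frictionless banked turn: horizontally N sinθ = mv²/r and vertically N cosθ = mg.
Dividing: tanθ = v²/(r g) = (19.6)²/(120 × 9.8) = 384.2/1176 = 0.3267.
θ = arctan(0.3267) = 18.09°.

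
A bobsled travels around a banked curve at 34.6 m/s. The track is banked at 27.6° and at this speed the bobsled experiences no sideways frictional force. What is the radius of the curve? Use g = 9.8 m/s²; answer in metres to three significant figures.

234 m

Frictionless banking: tanθ = v²/(rg), so r = v²/(g tanθ).
r = (34.6)²/(9.8 × tan 27.6°) = 1197/(9.8 × 0.5228) = 1197/5.123 = 233.7 m.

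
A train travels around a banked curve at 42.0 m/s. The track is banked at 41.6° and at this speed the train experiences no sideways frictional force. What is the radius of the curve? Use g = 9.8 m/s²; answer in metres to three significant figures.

203 m

Frictionless banking: tanθ = v²/(rg), so r = v²/(g tanθ).
r = (42.0)²/(9.8 × tan 41.6°) = 1764/(9.8 × 0.8878) = 1764/8.701 = 202.7 m.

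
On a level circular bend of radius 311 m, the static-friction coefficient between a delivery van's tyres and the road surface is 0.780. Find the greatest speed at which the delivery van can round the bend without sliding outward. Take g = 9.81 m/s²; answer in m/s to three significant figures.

On a flat curve, static friction is the only horizontal force, so it must supply the full centripetal force: μ_s m g = m v²/r.
Mass cancels: v_max = √(μ_s g r) = √(0.780 × 9.81 × 311) = √2380 = 48.78 m/s.

48.8 m/s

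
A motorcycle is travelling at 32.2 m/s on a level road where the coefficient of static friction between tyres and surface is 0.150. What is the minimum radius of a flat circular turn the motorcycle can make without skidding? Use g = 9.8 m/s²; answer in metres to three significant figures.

705 m

At the limit, μ_s m g = m v²/r, so r_min = v²/(μ_s g) = (32.2)²/(0.150 × 9.8) = 1037/1.470 = 705.3 m.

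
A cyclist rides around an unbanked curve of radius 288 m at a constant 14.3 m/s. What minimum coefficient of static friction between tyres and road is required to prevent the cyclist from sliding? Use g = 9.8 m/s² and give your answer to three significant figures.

Friction provides the centripetal force: μ_s m g = m v²/r, so μ_s = v²/(g r) = (14.30)²/(9.8 × 288) = 204.5/2822 = 0.07245.

0.0725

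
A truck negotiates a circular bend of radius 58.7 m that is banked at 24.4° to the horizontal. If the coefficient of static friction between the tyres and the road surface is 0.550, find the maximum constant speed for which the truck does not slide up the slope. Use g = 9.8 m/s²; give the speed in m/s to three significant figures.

27.7 m/s

At the maximum speed, friction acts down the slope at its limiting value f = μN. Radially (horizontal, toward centre): N sinθ + μN cosθ = mv²/r. Vertically: N cosθ − μN sinθ = mg.
Dividing: v² = r g (sinθ + μcosθ)/(cosθ − μsinθ).
sinθ + μcosθ = 0.4131 + 0.550×0.9107 = 0.9140; cosθ − μsinθ = 0.9107 − 0.550×0.4131 = 0.6835.
v² = 58.7 × 9.8 × 0.9140/0.6835 = 769.3 m²/s², so v = 27.74 m/s.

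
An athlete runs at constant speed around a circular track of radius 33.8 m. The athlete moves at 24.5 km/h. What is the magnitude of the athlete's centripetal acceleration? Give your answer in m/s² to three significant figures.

1.37 m/s²

v = 24.5 km/h = 24.5/3.6 = 6.806 m/s.
a_c = v²/r = (6.806)²/33.8 = 46.32/33.8 = 1.370 m/s².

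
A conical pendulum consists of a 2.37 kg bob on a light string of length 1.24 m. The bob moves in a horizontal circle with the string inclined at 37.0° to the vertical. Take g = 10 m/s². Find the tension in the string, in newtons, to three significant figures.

29.7 N

Vertically the bob has no acceleration, so T cosθ = mg.
T = mg/cosθ = 2.37 × 10.0 / cos 37.0° = 23.70/0.7986 = 29.68 N.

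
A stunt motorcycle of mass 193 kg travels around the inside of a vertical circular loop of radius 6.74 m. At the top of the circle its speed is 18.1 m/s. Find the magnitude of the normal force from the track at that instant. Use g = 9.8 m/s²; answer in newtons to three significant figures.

At the top, both N and the weight mg point inward (toward the centre), so N + mg = mv²/r.
N = m(v²/r − g) = 193 × ((18.1)²/6.74 − 9.8) = 193 × (48.61 − 9.8) = 193 × 38.81 = 7490 N.

7490 N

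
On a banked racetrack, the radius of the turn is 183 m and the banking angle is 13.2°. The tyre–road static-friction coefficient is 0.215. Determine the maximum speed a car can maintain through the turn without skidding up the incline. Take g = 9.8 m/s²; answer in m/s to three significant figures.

29.1 m/s

At the maximum speed, friction acts down the slope at its limiting value f = μN. Radially (horizontal, toward centre): N sinθ + μN cosθ = mv²/r. Vertically: N cosθ − μN sinθ = mg.
Dividing: v² = r g (sinθ + μcosθ)/(cosθ − μsinθ).
sinθ + μcosθ = 0.2284 + 0.215×0.9736 = 0.4377; cosθ − μsinθ = 0.9736 − 0.215×0.2284 = 0.9245.
v² = 183 × 9.8 × 0.4377/0.9245 = 849.0 m²/s², so v = 29.14 m/s.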